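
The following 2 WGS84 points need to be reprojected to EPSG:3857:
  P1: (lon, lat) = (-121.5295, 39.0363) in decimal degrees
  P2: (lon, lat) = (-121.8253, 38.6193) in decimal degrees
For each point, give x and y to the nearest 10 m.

Web Mercator: x = R·λ, y = R·ln tan(π/4+φ/2), R = 6378137 m.
P1 (39.0363°, -121.5295°) → (-13528602.056, 4726872.571) m.
P2 (38.6193°, -121.8253°) → (-13561530.362, 4667285.348) m.

P1: x -13528600 m, y 4726870 m; P2: x -13561530 m, y 4667290 m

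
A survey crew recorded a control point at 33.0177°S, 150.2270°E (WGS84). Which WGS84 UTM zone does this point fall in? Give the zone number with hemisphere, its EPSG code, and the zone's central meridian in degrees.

Zone 56S (EPSG:32756), central meridian 153°

UTM zone = ⌊(λ + 180)/6⌋ + 1; 150.2270° ∈ [150°, 156°) → zone 56.
Hemisphere: S (φ < 0).
Central meridian λ₀ = 6×56 − 183 = 153°.
EPSG code: 32756.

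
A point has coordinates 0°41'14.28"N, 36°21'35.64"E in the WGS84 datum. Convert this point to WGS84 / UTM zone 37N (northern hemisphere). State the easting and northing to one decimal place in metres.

Zone 37 central meridian λ₀ = 6×37 − 183 = 39°; Δλ = -2.6401°.
Transverse Mercator on WGS84 with k₀ = 0.9996 gives E = 206139.287 m, N = 76048.594 m.

E 206139.3 m, N 76048.6 m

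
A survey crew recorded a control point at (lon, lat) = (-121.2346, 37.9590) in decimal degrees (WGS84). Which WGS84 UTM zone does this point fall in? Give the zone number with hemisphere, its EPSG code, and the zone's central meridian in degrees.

UTM zone = ⌊(λ + 180)/6⌋ + 1; -121.2346° ∈ [-126°, -120°) → zone 10.
Hemisphere: N (φ ≥ 0).
Central meridian λ₀ = 6×10 − 183 = -123°.
EPSG code: 32610.

Zone 10N (EPSG:32610), central meridian -123°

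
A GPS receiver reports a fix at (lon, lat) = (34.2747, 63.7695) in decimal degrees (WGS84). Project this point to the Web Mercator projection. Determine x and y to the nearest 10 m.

x 3815440 m, y 9291470 m

Web Mercator is spherical with R = a = 6378137 m.
x = R·λ = 6378137 × 0.598206365 = 3815442.151 m.
y = R·ln tan(π/4 + φ/2) = 6378137 × 1.456768831 = 9291471.180 m.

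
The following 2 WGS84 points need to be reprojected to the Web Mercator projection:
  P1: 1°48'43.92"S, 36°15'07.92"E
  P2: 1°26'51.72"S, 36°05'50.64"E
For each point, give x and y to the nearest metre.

P1: x 4035576 m, y -201767 m; P2: x 4018344 m, y -161174 m

Web Mercator: x = R·λ, y = R·ln tan(π/4+φ/2), R = 6378137 m.
P1 (-1.8122°, 36.2522°) → (4035576.444, -201766.825) m.
P2 (-1.4477°, 36.0974°) → (4018344.187, -161174.377) m.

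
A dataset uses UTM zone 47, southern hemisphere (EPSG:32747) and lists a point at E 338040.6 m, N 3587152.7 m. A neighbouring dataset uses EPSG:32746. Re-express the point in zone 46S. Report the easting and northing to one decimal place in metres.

UTM 47S → geographic: φ = -57.82820017°, λ = 96.27259973°.
UTM 46S (λ₀ = 93°) forward: E = 694320.634 m, N = 3585717.120 m.

E 694320.6 m, N 3585717.1 m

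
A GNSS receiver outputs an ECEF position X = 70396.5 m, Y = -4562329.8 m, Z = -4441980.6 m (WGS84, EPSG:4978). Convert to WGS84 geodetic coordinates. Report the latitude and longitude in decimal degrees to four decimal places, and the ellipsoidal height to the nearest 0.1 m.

λ = atan2(Y, X) = -89.11599940°; p = √(X²+Y²) = 4562872.9 m.
Bowring's method on WGS84 (a = 6378137 m, b = 6356752.314 m) gives φ = -44.42320019°, h = 261.963 m.

lat -44.4232°, lon -89.1160°, h 262.0 m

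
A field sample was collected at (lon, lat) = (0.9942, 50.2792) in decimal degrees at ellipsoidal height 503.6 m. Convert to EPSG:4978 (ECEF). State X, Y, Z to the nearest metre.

WGS84: a = 6378137 m, e² = 0.006694380; N(φ) = a/√(1−e²sin²φ) = 6390805.015 m.
X = (N+h)·cosφ·cosλ = 4083732.297 m; Y = (N+h)·cosφ·sinλ = 70868.295 m; Z = (N(1−e²)+h)·sinφ = 4883080.698 m.

X 4083732 m, Y 70868 m, Z 4883081 m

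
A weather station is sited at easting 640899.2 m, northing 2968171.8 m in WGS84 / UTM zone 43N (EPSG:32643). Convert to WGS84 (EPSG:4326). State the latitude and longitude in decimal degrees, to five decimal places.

lat 26.82800°, lon 76.41790°

Zone 43N: λ₀ = 75°, k₀ = 0.9996, false easting 500000 m.
Meridian distance M = (N − FN)/k₀ = 2969359.5 m.
Inverse transverse Mercator on WGS84 gives φ = 26.82799976°, λ = 76.41790002°.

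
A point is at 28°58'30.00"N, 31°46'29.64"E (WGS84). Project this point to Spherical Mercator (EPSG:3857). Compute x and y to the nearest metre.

x 3537166 m, y 3372464 m

Web Mercator is spherical with R = a = 6378137 m.
x = R·λ = 6378137 × 0.554576624 = 3537165.688 m.
y = R·ln tan(π/4 + φ/2) = 6378137 × 0.528753848 = 3372464.480 m.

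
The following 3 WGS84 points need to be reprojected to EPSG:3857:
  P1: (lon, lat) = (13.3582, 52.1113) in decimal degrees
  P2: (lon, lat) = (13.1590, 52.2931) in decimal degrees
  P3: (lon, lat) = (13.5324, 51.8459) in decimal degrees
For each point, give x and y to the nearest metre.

P1: x 1487028 m, y 6820275 m; P2: x 1464853 m, y 6853296 m; P3: x 1506420 m, y 6772310 m

Web Mercator: x = R·λ, y = R·ln tan(π/4+φ/2), R = 6378137 m.
P1 (52.1113°, 13.3582°) → (1487028.022, 6820274.994) m.
P2 (52.2931°, 13.1590°) → (1464853.179, 6853296.187) m.
P3 (51.8459°, 13.5324°) → (1506419.877, 6772310.014) m.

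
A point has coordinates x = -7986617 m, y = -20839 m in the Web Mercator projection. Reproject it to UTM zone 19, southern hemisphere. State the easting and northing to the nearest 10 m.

E 194430 m, N 9979280 m

Web Mercator inverse (R = 6378137 m) → φ = -0.18719959°, λ = -71.74500120°.
UTM 19S forward: E = 194434.010 m, N = 9979284.891 m.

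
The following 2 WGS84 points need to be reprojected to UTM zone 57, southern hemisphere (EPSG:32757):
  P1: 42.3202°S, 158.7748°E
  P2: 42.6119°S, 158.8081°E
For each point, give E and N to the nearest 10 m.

UTM zone 57S: λ₀ = 159°, k₀ = 0.9996.
P1 (-42.3202°, 158.7748°) → (481443.260, 5314646.787) m.
P2 (-42.6119°, 158.8081°) → (484260.462, 5282263.737) m.

P1: E 481440 m, N 5314650 m; P2: E 484260 m, N 5282260 m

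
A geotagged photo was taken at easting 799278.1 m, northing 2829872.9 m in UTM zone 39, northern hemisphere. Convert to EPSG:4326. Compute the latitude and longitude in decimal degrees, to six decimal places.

Zone 39N: λ₀ = 51°, k₀ = 0.9996, false easting 500000 m.
Meridian distance M = (N − FN)/k₀ = 2831005.3 m.
Inverse transverse Mercator on WGS84 gives φ = 25.55599967°, λ = 53.97849982°.

lat 25.556000°, lon 53.978500°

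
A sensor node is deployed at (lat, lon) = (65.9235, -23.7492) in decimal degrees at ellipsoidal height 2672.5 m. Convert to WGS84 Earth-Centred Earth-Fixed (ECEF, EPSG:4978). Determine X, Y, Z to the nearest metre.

X 2389326 m, Y -1051289 m, Z 5802913 m

WGS84: a = 6378137 m, e² = 0.006694380; N(φ) = a/√(1−e²sin²φ) = 6396007.616 m.
X = (N+h)·cosφ·cosλ = 2389325.554 m; Y = (N+h)·cosφ·sinλ = -1051288.585 m; Z = (N(1−e²)+h)·sinφ = 5802912.777 m.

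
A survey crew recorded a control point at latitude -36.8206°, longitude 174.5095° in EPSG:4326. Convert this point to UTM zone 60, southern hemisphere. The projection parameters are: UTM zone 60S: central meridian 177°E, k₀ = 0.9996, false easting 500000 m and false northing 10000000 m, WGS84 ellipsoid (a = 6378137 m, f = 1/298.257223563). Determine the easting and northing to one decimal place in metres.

E 277865.7 m, N 5922134.3 m

Zone 60 central meridian λ₀ = 6×60 − 183 = 177°; Δλ = -2.4905°.
Transverse Mercator on WGS84 with k₀ = 0.9996 gives E = 277865.707 m, N = 5922134.347 m.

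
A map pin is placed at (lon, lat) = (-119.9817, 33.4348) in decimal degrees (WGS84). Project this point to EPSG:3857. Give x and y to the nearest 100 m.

x -13356300 m, y 3953200 m

Web Mercator is spherical with R = a = 6378137 m.
x = R·λ = 6378137 × -2.094075707 = -13356301.749 m.
y = R·ln tan(π/4 + φ/2) = 6378137 × 0.619798481 = 3953159.625 m.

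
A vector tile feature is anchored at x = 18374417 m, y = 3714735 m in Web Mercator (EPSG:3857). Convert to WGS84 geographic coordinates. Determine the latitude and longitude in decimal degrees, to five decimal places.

R = 6378137 m. λ = x/R = 165.06019628°.
φ = 2·arctan(exp(y/R)) − 90° = 2·arctan(1.79036) − 90° = 31.62919863°.

lat 31.62920°, lon 165.06020°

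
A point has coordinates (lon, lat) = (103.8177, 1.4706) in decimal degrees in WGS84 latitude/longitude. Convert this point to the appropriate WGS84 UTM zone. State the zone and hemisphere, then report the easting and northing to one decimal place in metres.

Zone 48N: E 368473.3 m, N 162580.7 m

Longitude 103.8177° lies in the 6° band [102°, 108°), giving zone 48; latitude is north of the equator, so 48N.
Zone 48 central meridian λ₀ = 6×48 − 183 = 105°; Δλ = -1.1823°.
Transverse Mercator on WGS84 with k₀ = 0.9996 gives E = 368473.269 m, N = 162580.675 m.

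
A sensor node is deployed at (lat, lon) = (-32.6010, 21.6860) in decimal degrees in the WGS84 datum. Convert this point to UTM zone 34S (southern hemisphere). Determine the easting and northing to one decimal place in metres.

E 564370.8 m, N 6392737.2 m

Zone 34 central meridian λ₀ = 6×34 − 183 = 21°; Δλ = +0.6860°.
Transverse Mercator on WGS84 with k₀ = 0.9996 gives E = 564370.796 m, N = 6392737.192 m.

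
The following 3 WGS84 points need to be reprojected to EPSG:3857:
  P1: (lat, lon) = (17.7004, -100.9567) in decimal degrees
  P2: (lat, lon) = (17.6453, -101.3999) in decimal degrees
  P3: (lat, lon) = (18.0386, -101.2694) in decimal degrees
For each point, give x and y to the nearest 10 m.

P1: x -11238450 m, y 2002510 m; P2: x -11287790 m, y 1996070 m; P3: x -11273260 m, y 2042070 m

Web Mercator: x = R·λ, y = R·ln tan(π/4+φ/2), R = 6378137 m.
P1 (17.7004°, -100.9567°) → (-11238448.436, 2002510.489) m.
P2 (17.6453°, -101.3999°) → (-11287785.234, 1996072.969) m.
P3 (18.0386°, -101.2694°) → (-11273258.041, 2042067.102) m.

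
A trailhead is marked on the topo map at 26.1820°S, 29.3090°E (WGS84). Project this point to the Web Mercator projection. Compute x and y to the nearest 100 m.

Web Mercator is spherical with R = a = 6378137 m.
x = R·λ = 6378137 × 0.511538550 = 3262662.956 m.
y = R·ln tan(π/4 + φ/2) = 6378137 × -0.473749614 = -3021639.940 m.

x 3262700 m, y -3021600 m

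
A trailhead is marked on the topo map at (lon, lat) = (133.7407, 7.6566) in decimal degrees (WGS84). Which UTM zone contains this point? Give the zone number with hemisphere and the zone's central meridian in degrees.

Zone 53N, central meridian 135°

UTM zone = ⌊(λ + 180)/6⌋ + 1; 133.7407° ∈ [132°, 138°) → zone 53.
Hemisphere: N (φ ≥ 0).
Central meridian λ₀ = 6×53 − 183 = 135°.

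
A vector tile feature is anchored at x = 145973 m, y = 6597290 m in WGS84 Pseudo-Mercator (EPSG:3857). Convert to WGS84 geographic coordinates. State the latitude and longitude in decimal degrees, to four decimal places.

lat 50.8641°, lon 1.3113°

R = 6378137 m. λ = x/R = 1.31129777°.
φ = 2·arctan(exp(y/R)) − 90° = 2·arctan(2.81331) − 90° = 50.86410169°.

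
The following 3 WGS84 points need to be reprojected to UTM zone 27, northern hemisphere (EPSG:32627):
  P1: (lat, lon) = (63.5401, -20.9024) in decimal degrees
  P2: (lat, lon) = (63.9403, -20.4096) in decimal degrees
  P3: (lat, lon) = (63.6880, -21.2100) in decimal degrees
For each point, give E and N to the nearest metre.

UTM zone 27N: λ₀ = -21°, k₀ = 0.9996.
P1 (63.5401°, -20.9024°) → (504852.132, 7045771.582) m.
P2 (63.9403°, -20.4096°) → (528939.027, 7090495.598) m.
P3 (63.6880°, -21.2100°) → (489614.082, 7062264.960) m.

P1: E 504852 m, N 7045772 m; P2: E 528939 m, N 7090496 m; P3: E 489614 m, N 7062265 m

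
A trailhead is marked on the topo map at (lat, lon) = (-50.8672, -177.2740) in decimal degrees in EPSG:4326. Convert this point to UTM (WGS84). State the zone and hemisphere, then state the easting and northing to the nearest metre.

Zone 1S: E 480719 m, N 4364907 m

Longitude -177.2740° lies in the 6° band [-180°, -174°), giving zone 1; latitude is south of the equator, so 1S.
Zone 1 central meridian λ₀ = 6×1 − 183 = -177°; Δλ = -0.2740°.
Transverse Mercator on WGS84 with k₀ = 0.9996 gives E = 480718.713 m, N = 4364907.043 m.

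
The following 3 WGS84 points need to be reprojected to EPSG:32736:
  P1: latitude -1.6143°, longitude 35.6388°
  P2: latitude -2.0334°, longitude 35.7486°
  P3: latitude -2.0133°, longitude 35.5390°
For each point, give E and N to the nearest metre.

P1: E 793621 m, N 9821380 m; P2: E 805777 m, N 9774987 m; P3: E 782447 m, N 9777249 m

UTM zone 36S: λ₀ = 33°, k₀ = 0.9996.
P1 (-1.6143°, 35.6388°) → (793620.968, 9821380.292) m.
P2 (-2.0334°, 35.7486°) → (805776.859, 9774986.866) m.
P3 (-2.0133°, 35.5390°) → (782446.743, 9777248.971) m.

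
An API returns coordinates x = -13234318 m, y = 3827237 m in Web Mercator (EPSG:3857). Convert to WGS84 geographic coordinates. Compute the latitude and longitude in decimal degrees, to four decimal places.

R = 6378137 m. λ = x/R = -118.88590134°.
φ = 2·arctan(exp(y/R)) − 90° = 2·arctan(1.82222) − 90° = 32.48570359°.

lat 32.4857°, lon -118.8859°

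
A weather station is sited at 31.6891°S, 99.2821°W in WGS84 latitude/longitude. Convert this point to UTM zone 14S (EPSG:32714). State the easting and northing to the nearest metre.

E 473265 m, N 6493990 m

Zone 14 central meridian λ₀ = 6×14 − 183 = -99°; Δλ = -0.2821°.
Transverse Mercator on WGS84 with k₀ = 0.9996 gives E = 473264.580 m, N = 6493989.808 m.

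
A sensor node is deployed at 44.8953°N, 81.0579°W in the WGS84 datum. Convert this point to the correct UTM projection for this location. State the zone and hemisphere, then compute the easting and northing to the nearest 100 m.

Longitude -81.0579° lies in the 6° band [-84°, -78°), giving zone 17; latitude is north of the equator, so 17N.
Zone 17 central meridian λ₀ = 6×17 − 183 = -81°; Δλ = -0.0579°.
Transverse Mercator on WGS84 with k₀ = 0.9996 gives E = 495428.291 m, N = 4971321.295 m.

Zone 17N: E 495400 m, N 4971300 m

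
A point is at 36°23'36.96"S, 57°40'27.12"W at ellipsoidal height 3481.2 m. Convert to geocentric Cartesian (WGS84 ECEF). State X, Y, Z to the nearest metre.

WGS84: a = 6378137 m, e² = 0.006694380; N(φ) = a/√(1−e²sin²φ) = 6385665.939 m.
X = (N+h)·cosφ·cosλ = 2750135.848 m; Y = (N+h)·cosφ·sinλ = -4345950.759 m; Z = (N(1−e²)+h)·sinφ = -3765502.455 m.

X 2750136 m, Y -4345951 m, Z -3765502 m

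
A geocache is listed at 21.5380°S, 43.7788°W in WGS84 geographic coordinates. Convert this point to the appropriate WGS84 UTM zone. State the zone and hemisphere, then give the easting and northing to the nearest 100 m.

Longitude -43.7788° lies in the 6° band [-48°, -42°), giving zone 23; latitude is south of the equator, so 23S.
Zone 23 central meridian λ₀ = 6×23 − 183 = -45°; Δλ = +1.2212°.
Transverse Mercator on WGS84 with k₀ = 0.9996 gives E = 626464.543 m, N = 7617813.706 m.

Zone 23S: E 626500 m, N 7617800 m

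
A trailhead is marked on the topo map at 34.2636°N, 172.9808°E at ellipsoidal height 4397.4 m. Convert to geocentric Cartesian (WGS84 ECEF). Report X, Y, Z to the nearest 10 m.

WGS84: a = 6378137 m, e² = 0.006694380; N(φ) = a/√(1−e²sin²φ) = 6384914.734 m.
X = (N+h)·cosφ·cosλ = -5240910.330 m; Y = (N+h)·cosφ·sinλ = 645285.670 m; Z = (N(1−e²)+h)·sinφ = 3573125.474 m.

X -5240910 m, Y 645290 m, Z 3573130 m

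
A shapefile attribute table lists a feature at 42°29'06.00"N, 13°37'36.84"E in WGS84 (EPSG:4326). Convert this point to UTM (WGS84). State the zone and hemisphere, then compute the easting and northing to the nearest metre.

Zone 33N: E 387150 m, N 4704541 m

Longitude 13.6269° lies in the 6° band [12°, 18°), giving zone 33; latitude is north of the equator, so 33N.
Zone 33 central meridian λ₀ = 6×33 − 183 = 15°; Δλ = -1.3731°.
Transverse Mercator on WGS84 with k₀ = 0.9996 gives E = 387149.753 m, N = 4704540.891 m.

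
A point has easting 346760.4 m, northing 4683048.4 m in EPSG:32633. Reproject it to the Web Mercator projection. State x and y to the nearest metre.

Unproject from UTM 33N (λ₀ = 15°) → φ = 42.28460023°, λ = 13.14140052°.
Web Mercator (R = 6378137 m): x = 1462894.014 m, y = 5203706.976 m.

x 1462894 m, y 5203707 m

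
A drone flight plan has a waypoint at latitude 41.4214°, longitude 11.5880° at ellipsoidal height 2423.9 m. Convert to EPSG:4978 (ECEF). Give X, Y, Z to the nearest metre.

WGS84: a = 6378137 m, e² = 0.006694380; N(φ) = a/√(1−e²sin²φ) = 6387502.056 m.
X = (N+h)·cosφ·cosλ = 4693910.499 m; Y = (N+h)·cosφ·sinλ = 962496.981 m; Z = (N(1−e²)+h)·sinφ = 4199233.888 m.

X 4693910 m, Y 962497 m, Z 4199234 m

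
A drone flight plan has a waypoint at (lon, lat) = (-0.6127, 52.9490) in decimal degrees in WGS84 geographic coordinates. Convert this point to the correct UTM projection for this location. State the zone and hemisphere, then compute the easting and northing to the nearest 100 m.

Longitude -0.6127° lies in the 6° band [-6°, 0°), giving zone 30; latitude is north of the equator, so 30N.
Zone 30 central meridian λ₀ = 6×30 − 183 = -3°; Δλ = +2.3873°.
Transverse Mercator on WGS84 with k₀ = 0.9996 gives E = 660388.628 m, N = 5869264.658 m.

Zone 30N: E 660400 m, N 5869300 m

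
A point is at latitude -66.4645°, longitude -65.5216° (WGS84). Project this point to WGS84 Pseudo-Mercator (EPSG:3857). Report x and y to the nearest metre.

x -7293831 m, y -10005148 m

Web Mercator is spherical with R = a = 6378137 m.
x = R·λ = 6378137 × -1.143567651 = -7293831.148 m.
y = R·ln tan(π/4 + φ/2) = 6378137 × -1.568663028 = -10005147.699 m.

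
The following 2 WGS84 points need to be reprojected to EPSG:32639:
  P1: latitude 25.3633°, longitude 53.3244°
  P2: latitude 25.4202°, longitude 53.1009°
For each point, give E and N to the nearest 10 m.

UTM zone 39N: λ₀ = 51°, k₀ = 0.9996.
P1 (25.3633°, 53.3244°) → (733901.025, 2807209.505) m.
P2 (25.4202°, 53.1009°) → (711304.618, 2813140.648) m.

P1: E 733900 m, N 2807210 m; P2: E 711300 m, N 2813140 m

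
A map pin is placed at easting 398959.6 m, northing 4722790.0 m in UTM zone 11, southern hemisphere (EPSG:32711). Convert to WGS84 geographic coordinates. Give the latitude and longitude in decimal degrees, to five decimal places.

lat -47.64040°, lon -118.34520°

Zone 11S: λ₀ = -117°, k₀ = 0.9996, false easting 500000 m, false northing 10000000 m.
Meridian distance M = (N − FN)/k₀ = -5279321.7 m.
Inverse transverse Mercator on WGS84 gives φ = -47.64040023°, λ = -118.34520025°.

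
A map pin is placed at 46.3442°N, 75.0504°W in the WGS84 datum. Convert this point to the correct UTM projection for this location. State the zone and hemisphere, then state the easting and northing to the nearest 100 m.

Longitude -75.0504° lies in the 6° band [-78°, -72°), giving zone 18; latitude is north of the equator, so 18N.
Zone 18 central meridian λ₀ = 6×18 − 183 = -75°; Δλ = -0.0504°.
Transverse Mercator on WGS84 with k₀ = 0.9996 gives E = 496121.681 m, N = 5132292.863 m.

Zone 18N: E 496100 m, N 5132300 m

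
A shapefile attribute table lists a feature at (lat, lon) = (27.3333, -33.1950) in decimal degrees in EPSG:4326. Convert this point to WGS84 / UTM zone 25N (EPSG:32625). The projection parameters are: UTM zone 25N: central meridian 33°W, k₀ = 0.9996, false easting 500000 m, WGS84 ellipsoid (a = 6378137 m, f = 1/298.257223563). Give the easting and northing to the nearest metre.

Zone 25 central meridian λ₀ = 6×25 − 183 = -33°; Δλ = -0.1950°.
Transverse Mercator on WGS84 with k₀ = 0.9996 gives E = 480710.382 m, N = 3023367.232 m.

E 480710 m, N 3023367 m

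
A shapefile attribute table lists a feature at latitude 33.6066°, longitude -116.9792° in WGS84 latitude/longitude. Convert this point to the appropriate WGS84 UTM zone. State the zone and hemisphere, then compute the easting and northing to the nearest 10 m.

Zone 11N: E 501930 m, N 3718540 m

Longitude -116.9792° lies in the 6° band [-120°, -114°), giving zone 11; latitude is north of the equator, so 11N.
Zone 11 central meridian λ₀ = 6×11 − 183 = -117°; Δλ = +0.0208°.
Transverse Mercator on WGS84 with k₀ = 0.9996 gives E = 501929.644 m, N = 3718538.154 m.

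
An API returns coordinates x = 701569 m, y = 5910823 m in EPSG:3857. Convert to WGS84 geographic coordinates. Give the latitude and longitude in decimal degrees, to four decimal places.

lat 46.8082°, lon 6.3023°

R = 6378137 m. λ = x/R = 6.30230156°.
φ = 2·arctan(exp(y/R)) − 90° = 2·arctan(2.52624) − 90° = 46.80819735°.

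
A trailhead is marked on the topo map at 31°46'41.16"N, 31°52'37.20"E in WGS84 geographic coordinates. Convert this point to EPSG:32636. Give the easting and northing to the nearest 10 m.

Zone 36 central meridian λ₀ = 6×36 − 183 = 33°; Δλ = -1.1230°.
Transverse Mercator on WGS84 with k₀ = 0.9996 gives E = 393668.925 m, N = 3516389.000 m.

E 393670 m, N 3516390 m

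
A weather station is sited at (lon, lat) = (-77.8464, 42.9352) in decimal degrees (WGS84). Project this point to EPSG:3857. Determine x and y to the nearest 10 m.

x -8665820 m, y 5302110 m

Web Mercator is spherical with R = a = 6378137 m.
x = R·λ = 6378137 × -1.358675991 = -8665821.608 m.
y = R·ln tan(π/4 + φ/2) = 6378137 × 0.831295067 = 5302113.822 m.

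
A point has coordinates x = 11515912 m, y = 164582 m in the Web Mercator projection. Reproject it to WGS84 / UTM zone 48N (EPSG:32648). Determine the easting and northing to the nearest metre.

Web Mercator inverse (R = 6378137 m) → φ = 1.47830122°, λ = 103.44919760°.
UTM 48N forward: E = 327470.391 m, N = 163457.313 m.

E 327470 m, N 163457 m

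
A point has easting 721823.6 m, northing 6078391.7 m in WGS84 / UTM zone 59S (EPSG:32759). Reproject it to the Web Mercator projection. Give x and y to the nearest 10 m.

Unproject from UTM 59S (λ₀ = 171°) → φ = -35.41320016°, λ = 173.44299994°.
Web Mercator (R = 6378137 m): x = 19307586.434 m, y = -4220176.140 m.

x 19307590 m, y -4220180 m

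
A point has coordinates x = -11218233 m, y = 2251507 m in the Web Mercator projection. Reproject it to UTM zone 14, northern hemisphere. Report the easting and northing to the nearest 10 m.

Web Mercator inverse (R = 6378137 m) → φ = 19.81820328°, λ = -100.77510165°.
UTM 14N forward: E = 314079.787 m, N = 2192340.543 m.

E 314080 m, N 2192340 m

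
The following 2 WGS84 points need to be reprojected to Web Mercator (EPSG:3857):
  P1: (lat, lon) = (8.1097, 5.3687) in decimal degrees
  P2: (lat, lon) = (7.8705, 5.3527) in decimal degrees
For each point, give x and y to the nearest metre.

Web Mercator: x = R·λ, y = R·ln tan(π/4+φ/2), R = 6378137 m.
P1 (8.1097°, 5.3687°) → (597640.950, 905797.178) m.
P2 (7.8705°, 5.3527°) → (595859.838, 878908.503) m.

P1: x 597641 m, y 905797 m; P2: x 595860 m, y 878909 m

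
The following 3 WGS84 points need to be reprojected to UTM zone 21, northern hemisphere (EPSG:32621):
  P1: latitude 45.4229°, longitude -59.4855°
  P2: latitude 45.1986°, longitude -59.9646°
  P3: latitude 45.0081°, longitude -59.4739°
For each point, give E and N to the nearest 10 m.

UTM zone 21N: λ₀ = -57°, k₀ = 0.9996.
P1 (45.4229°, -59.4855°) → (305551.806, 5032936.140) m.
P2 (45.1986°, -59.9646°) → (267153.357, 5009288.976) m.
P3 (45.0081°, -59.4739°) → (305046.245, 4986827.650) m.

P1: E 305550 m, N 5032940 m; P2: E 267150 m, N 5009290 m; P3: E 305050 m, N 4986830 m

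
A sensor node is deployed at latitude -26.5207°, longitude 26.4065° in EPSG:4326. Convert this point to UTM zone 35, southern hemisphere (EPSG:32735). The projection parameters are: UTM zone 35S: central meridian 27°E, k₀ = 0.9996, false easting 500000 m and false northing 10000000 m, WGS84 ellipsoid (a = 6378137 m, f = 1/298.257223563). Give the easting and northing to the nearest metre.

Zone 35 central meridian λ₀ = 6×35 − 183 = 27°; Δλ = -0.5935°.
Transverse Mercator on WGS84 with k₀ = 0.9996 gives E = 440867.556 m, N = 7066513.087 m.

E 440868 m, N 7066513 m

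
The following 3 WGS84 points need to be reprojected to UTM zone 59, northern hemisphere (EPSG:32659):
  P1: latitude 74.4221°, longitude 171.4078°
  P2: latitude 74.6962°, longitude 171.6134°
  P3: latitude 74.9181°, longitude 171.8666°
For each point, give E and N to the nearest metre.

P1: E 512224 m, N 8259172 m; P2: E 518071 m, N 8289804 m; P3: E 525169 m, N 8314653 m

UTM zone 59N: λ₀ = 171°, k₀ = 0.9996.
P1 (74.4221°, 171.4078°) → (512224.102, 8259171.916) m.
P2 (74.6962°, 171.6134°) → (518071.368, 8289804.473) m.
P3 (74.9181°, 171.8666°) → (525169.105, 8314652.746) m.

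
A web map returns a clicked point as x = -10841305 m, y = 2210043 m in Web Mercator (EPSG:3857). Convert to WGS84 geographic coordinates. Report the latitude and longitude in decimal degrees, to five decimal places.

R = 6378137 m. λ = x/R = -97.38909981°.
φ = 2·arctan(exp(y/R)) − 90° = 2·arctan(1.41411) − 90° = 19.46740225°.

lat 19.46740°, lon -97.38910°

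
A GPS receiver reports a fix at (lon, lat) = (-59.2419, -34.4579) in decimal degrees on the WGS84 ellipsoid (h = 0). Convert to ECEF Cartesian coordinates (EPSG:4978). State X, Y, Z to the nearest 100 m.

WGS84: a = 6378137 m, e² = 0.006694380; N(φ) = a/√(1−e²sin²φ) = 6384982.413 m.
X = (N+h)·cosφ·cosλ = 2692437.745 m; Y = (N+h)·cosφ·sinλ = -4524125.293 m; Z = (N(1−e²)+h)·sinφ = -3588442.137 m.

X 2692400 m, Y -4524100 m, Z -3588400 m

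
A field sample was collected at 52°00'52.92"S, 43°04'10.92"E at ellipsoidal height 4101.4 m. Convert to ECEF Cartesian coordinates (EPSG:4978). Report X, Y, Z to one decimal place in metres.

X 2875483.5 m, Y 2687979.0 m, Z -5007042.8 m

WGS84: a = 6378137 m, e² = 0.006694380; N(φ) = a/√(1−e²sin²φ) = 6391440.616 m.
X = (N+h)·cosφ·cosλ = 2875483.502 m; Y = (N+h)·cosφ·sinλ = 2687979.001 m; Z = (N(1−e²)+h)·sinφ = -5007042.771 m.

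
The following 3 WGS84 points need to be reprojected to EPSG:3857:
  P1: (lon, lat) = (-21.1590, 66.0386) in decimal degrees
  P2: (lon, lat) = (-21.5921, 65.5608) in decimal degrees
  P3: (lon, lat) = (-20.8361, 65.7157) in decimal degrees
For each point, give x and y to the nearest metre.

P1: x -2355409 m, y 9887418 m; P2: x -2403622 m, y 9757663 m; P3: x -2319464 m, y 9799466 m

Web Mercator: x = R·λ, y = R·ln tan(π/4+φ/2), R = 6378137 m.
P1 (66.0386°, -21.1590°) → (-2355409.106, 9887418.307) m.
P2 (65.5608°, -21.5921°) → (-2403621.577, 9757663.429) m.
P3 (65.7157°, -20.8361°) → (-2319464.042, 9799466.088) m.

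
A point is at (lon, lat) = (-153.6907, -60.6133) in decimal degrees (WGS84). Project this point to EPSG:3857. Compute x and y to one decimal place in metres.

Web Mercator is spherical with R = a = 6378137 m.
x = R·λ = 6378137 × -2.682408745 = -17108770.464 m.
y = R·ln tan(π/4 + φ/2) = 6378137 × -1.338567466 = -8537566.683 m.

x -17108770.5 m, y -8537566.7 m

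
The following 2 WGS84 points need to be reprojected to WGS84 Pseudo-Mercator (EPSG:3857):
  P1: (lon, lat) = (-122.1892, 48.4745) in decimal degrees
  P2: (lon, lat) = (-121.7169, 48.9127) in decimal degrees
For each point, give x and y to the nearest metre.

P1: x -13602040 m, y 6186161 m; P2: x -13549463 m, y 6260061 m

Web Mercator: x = R·λ, y = R·ln tan(π/4+φ/2), R = 6378137 m.
P1 (48.4745°, -122.1892°) → (-13602039.524, 6186160.912) m.
P2 (48.9127°, -121.7169°) → (-13549463.329, 6260061.372) m.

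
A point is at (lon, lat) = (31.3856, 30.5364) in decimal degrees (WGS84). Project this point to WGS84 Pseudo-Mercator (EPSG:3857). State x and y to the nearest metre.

Web Mercator is spherical with R = a = 6378137 m.
x = R·λ = 6378137 × 0.547782058 = 3493829.010 m.
y = R·ln tan(π/4 + φ/2) = 6378137 × 0.560145869 = 3572687.090 m.

x 3493829 m, y 3572687 m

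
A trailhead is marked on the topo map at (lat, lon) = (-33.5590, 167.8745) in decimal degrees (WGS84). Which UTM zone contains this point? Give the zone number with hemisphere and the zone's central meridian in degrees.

Zone 58S, central meridian 165°

UTM zone = ⌊(λ + 180)/6⌋ + 1; 167.8745° ∈ [162°, 168°) → zone 58.
Hemisphere: S (φ < 0).
Central meridian λ₀ = 6×58 − 183 = 165°.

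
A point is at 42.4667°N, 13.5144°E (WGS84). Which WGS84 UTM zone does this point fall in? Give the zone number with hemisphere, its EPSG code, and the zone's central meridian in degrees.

UTM zone = ⌊(λ + 180)/6⌋ + 1; 13.5144° ∈ [12°, 18°) → zone 33.
Hemisphere: N (φ ≥ 0).
Central meridian λ₀ = 6×33 − 183 = 15°.
EPSG code: 32633.

Zone 33N (EPSG:32633), central meridian 15°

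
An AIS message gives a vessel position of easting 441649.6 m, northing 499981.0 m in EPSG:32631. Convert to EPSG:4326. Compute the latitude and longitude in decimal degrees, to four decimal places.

Zone 31N: λ₀ = 3°, k₀ = 0.9996, false easting 500000 m.
Meridian distance M = (N − FN)/k₀ = 500181.1 m.
Inverse transverse Mercator on WGS84 gives φ = 4.52319960°, λ = 2.47399969°.

lat 4.5232°, lon 2.4740°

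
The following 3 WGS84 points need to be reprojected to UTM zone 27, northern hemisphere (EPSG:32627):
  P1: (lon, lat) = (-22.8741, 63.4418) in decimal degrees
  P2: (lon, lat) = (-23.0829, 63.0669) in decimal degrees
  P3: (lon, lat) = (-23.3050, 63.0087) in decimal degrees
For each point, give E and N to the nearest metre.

UTM zone 27N: λ₀ = -21°, k₀ = 0.9996.
P1 (63.4418°, -22.8741°) → (406519.491, 7036182.509) m.
P2 (63.0669°, -23.0829°) → (394750.972, 6994748.901) m.
P3 (63.0087°, -23.3050°) → (383299.118, 6988650.679) m.

P1: E 406519 m, N 7036183 m; P2: E 394751 m, N 6994749 m; P3: E 383299 m, N 6988651 m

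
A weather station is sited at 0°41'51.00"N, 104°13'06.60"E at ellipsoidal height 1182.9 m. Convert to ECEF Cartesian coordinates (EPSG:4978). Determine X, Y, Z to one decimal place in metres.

WGS84: a = 6378137 m, e² = 0.006694380; N(φ) = a/√(1−e²sin²φ) = 6378140.164 m.
X = (N+h)·cosφ·cosλ = -1566775.736 m; Y = (N+h)·cosφ·sinλ = 6183441.259 m; Z = (N(1−e²)+h)·sinφ = 77138.091 m.

X -1566775.7 m, Y 6183441.3 m, Z 77138.1 m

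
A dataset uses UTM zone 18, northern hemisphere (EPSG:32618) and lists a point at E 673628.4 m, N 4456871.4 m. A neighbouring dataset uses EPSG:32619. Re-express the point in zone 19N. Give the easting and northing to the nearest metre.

E 163249 m, N 4462395 m

UTM 18N → geographic: φ = 40.24430029°, λ = -72.95869950°.
UTM 19N (λ₀ = -69°) forward: E = 163249.185 m, N = 4462395.031 m.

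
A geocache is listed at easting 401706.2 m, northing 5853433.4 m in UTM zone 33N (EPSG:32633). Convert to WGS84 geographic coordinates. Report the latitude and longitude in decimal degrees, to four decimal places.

Zone 33N: λ₀ = 15°, k₀ = 0.9996, false easting 500000 m.
Meridian distance M = (N − FN)/k₀ = 5855775.7 m.
Inverse transverse Mercator on WGS84 gives φ = 52.82169956°, λ = 13.54130074°.

lat 52.8217°, lon 13.5413°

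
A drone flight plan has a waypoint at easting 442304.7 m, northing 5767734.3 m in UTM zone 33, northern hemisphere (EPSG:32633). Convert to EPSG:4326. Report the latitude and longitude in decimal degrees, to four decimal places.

lat 52.0572°, lon 14.1585°

Zone 33N: λ₀ = 15°, k₀ = 0.9996, false easting 500000 m.
Meridian distance M = (N − FN)/k₀ = 5770042.3 m.
Inverse transverse Mercator on WGS84 gives φ = 52.05719974°, λ = 14.15849958°.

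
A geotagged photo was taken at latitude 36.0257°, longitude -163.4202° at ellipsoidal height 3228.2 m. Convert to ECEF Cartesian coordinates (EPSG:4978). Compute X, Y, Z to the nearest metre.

WGS84: a = 6378137 m, e² = 0.006694380; N(φ) = a/√(1−e²sin²φ) = 6385534.801 m.
X = (N+h)·cosφ·cosλ = -4952108.569 m; Y = (N+h)·cosφ·sinλ = -1474386.823 m; Z = (N(1−e²)+h)·sinφ = 3732396.995 m.

X -4952109 m, Y -1474387 m, Z 3732397 m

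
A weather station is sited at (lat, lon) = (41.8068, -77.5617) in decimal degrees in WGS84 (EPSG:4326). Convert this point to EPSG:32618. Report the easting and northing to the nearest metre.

Zone 18 central meridian λ₀ = 6×18 − 183 = -75°; Δλ = -2.5617°.
Transverse Mercator on WGS84 with k₀ = 0.9996 gives E = 287197.559 m, N = 4631498.191 m.

E 287198 m, N 4631498 m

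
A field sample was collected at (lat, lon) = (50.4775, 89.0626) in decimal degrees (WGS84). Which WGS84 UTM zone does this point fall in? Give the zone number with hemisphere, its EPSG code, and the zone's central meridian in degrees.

UTM zone = ⌊(λ + 180)/6⌋ + 1; 89.0626° ∈ [84°, 90°) → zone 45.
Hemisphere: N (φ ≥ 0).
Central meridian λ₀ = 6×45 − 183 = 87°.
EPSG code: 32645.

Zone 45N (EPSG:32645), central meridian 87°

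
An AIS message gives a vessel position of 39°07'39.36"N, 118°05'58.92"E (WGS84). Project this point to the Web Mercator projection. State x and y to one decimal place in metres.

x 13146798.5 m, y 4739965.7 m

Web Mercator is spherical with R = a = 6378137 m.
x = R·λ = 6378137 × 2.061228611 = 13146798.467 m.
y = R·ln tan(π/4 + φ/2) = 6378137 × 0.743158338 = 4739965.694 m.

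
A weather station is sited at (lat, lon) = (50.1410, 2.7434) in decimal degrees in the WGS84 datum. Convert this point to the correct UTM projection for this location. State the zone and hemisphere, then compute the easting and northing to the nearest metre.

Longitude 2.7434° lies in the 6° band [0°, 6°), giving zone 31; latitude is north of the equator, so 31N.
Zone 31 central meridian λ₀ = 6×31 − 183 = 3°; Δλ = -0.2566°.
Transverse Mercator on WGS84 with k₀ = 0.9996 gives E = 481664.079 m, N = 5554339.437 m.

Zone 31N: E 481664 m, N 5554339 m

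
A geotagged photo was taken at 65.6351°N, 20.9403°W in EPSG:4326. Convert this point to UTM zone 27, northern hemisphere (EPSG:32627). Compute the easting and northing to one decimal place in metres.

E 502748.2 m, N 7279239.5 m

Zone 27 central meridian λ₀ = 6×27 − 183 = -21°; Δλ = +0.0597°.
Transverse Mercator on WGS84 with k₀ = 0.9996 gives E = 502748.237 m, N = 7279239.535 m.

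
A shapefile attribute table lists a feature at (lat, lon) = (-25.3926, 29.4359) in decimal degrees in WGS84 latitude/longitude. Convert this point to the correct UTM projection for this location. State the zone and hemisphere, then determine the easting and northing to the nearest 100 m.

Zone 35S: E 745100 m, N 7189300 m

Longitude 29.4359° lies in the 6° band [24°, 30°), giving zone 35; latitude is south of the equator, so 35S.
Zone 35 central meridian λ₀ = 6×35 − 183 = 27°; Δλ = +2.4359°.
Transverse Mercator on WGS84 with k₀ = 0.9996 gives E = 745066.132 m, N = 7189344.266 m.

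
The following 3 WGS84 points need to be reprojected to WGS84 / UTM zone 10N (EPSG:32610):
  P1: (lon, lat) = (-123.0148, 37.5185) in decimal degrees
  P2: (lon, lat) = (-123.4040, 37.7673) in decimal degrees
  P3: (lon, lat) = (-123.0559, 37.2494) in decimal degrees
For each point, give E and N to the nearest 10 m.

P1: E 498690 m, N 4152390 m; P2: E 464420 m, N 4180070 m; P3: E 495040 m, N 4122540 m

UTM zone 10N: λ₀ = -123°, k₀ = 0.9996.
P1 (37.5185°, -123.0148°) → (498692.150, 4152393.887) m.
P2 (37.7673°, -123.4040°) → (464418.018, 4180073.814) m.
P3 (37.2494°, -123.0559°) → (495042.530, 4122541.170) m.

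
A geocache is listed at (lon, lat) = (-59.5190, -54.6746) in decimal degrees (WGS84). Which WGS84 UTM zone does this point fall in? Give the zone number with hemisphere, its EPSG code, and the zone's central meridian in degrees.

UTM zone = ⌊(λ + 180)/6⌋ + 1; -59.5190° ∈ [-60°, -54°) → zone 21.
Hemisphere: S (φ < 0).
Central meridian λ₀ = 6×21 − 183 = -57°.
EPSG code: 32721.

Zone 21S (EPSG:32721), central meridian -57°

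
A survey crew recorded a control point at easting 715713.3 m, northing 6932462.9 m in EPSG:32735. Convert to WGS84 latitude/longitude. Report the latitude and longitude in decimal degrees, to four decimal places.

Zone 35S: λ₀ = 27°, k₀ = 0.9996, false easting 500000 m, false northing 10000000 m.
Meridian distance M = (N − FN)/k₀ = -3068764.6 m.
Inverse transverse Mercator on WGS84 gives φ = -27.71490002°, λ = 29.18789976°.

lat -27.7149°, lon 29.1879°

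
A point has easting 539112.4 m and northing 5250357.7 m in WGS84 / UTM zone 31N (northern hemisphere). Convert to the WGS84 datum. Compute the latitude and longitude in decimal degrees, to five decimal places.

lat 47.40550°, lon 3.51840°

Zone 31N: λ₀ = 3°, k₀ = 0.9996, false easting 500000 m.
Meridian distance M = (N − FN)/k₀ = 5252458.7 m.
Inverse transverse Mercator on WGS84 gives φ = 47.40549986°, λ = 3.51839943°.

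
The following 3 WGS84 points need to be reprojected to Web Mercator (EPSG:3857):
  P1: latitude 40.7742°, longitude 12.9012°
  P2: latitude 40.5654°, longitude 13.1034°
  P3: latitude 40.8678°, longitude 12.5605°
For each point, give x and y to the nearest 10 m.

P1: x 1436160 m, y 4979090 m; P2: x 1458660 m, y 4948450 m; P3: x 1398230 m, y 4992860 m

Web Mercator: x = R·λ, y = R·ln tan(π/4+φ/2), R = 6378137 m.
P1 (40.7742°, 12.9012°) → (1436155.015, 4979093.049) m.
P2 (40.5654°, 13.1034°) → (1458663.816, 4948448.069) m.
P3 (40.8678°, 12.5605°) → (1398228.464, 4992861.706) m.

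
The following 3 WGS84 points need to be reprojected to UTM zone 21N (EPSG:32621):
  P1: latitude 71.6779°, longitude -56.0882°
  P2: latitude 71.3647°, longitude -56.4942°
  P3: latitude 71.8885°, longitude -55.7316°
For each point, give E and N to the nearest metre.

UTM zone 21N: λ₀ = -57°, k₀ = 0.9996.
P1 (71.6779°, -56.0882°) → (531990.551, 7953247.203) m.
P2 (71.3647°, -56.4942°) → (518038.919, 7918147.925) m.
P3 (71.8885°, -55.7316°) → (544006.533, 7976958.677) m.

P1: E 531991 m, N 7953247 m; P2: E 518039 m, N 7918148 m; P3: E 544007 m, N 7976959 m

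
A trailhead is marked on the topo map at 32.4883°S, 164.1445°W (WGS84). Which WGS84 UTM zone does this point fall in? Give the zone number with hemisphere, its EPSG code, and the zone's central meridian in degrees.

UTM zone = ⌊(λ + 180)/6⌋ + 1; -164.1445° ∈ [-168°, -162°) → zone 3.
Hemisphere: S (φ < 0).
Central meridian λ₀ = 6×3 − 183 = -165°.
EPSG code: 32703.

Zone 3S (EPSG:32703), central meridian -165°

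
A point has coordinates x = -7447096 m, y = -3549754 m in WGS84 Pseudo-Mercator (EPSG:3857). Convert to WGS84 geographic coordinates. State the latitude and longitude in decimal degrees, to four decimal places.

R = 6378137 m. λ = x/R = -66.89840159°.
φ = 2·arctan(exp(y/R)) − 90° = 2·arctan(0.57318) − 90° = -30.35879910°.

lat -30.3588°, lon -66.8984°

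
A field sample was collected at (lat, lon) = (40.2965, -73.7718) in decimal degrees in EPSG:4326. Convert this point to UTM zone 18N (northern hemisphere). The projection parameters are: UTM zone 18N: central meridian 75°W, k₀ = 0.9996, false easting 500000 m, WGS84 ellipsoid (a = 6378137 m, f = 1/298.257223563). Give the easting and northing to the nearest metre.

E 604385 m, N 4461390 m

Zone 18 central meridian λ₀ = 6×18 − 183 = -75°; Δλ = +1.2282°.
Transverse Mercator on WGS84 with k₀ = 0.9996 gives E = 604385.256 m, N = 4461390.305 m.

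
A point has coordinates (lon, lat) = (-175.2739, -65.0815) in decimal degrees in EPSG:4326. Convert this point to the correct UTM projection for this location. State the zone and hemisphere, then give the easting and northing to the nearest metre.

Longitude -175.2739° lies in the 6° band [-180°, -174°), giving zone 1; latitude is south of the equator, so 1S.
Zone 1 central meridian λ₀ = 6×1 − 183 = -177°; Δλ = +1.7261°.
Transverse Mercator on WGS84 with k₀ = 0.9996 gives E = 581141.115 m, N = 2781353.788 m.

Zone 1S: E 581141 m, N 2781354 m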